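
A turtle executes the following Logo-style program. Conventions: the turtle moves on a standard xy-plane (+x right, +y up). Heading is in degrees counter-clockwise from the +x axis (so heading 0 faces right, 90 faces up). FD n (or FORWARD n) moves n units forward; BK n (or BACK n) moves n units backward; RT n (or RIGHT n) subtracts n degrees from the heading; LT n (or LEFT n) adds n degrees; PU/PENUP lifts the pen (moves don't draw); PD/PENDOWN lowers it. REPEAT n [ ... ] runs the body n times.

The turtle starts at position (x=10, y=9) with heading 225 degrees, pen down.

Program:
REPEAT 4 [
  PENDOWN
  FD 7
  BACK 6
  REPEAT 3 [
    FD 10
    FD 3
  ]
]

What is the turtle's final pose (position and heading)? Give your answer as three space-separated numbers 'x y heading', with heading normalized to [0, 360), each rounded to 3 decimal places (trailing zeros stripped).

Executing turtle program step by step:
Start: pos=(10,9), heading=225, pen down
REPEAT 4 [
  -- iteration 1/4 --
  PD: pen down
  FD 7: (10,9) -> (5.05,4.05) [heading=225, draw]
  BK 6: (5.05,4.05) -> (9.293,8.293) [heading=225, draw]
  REPEAT 3 [
    -- iteration 1/3 --
    FD 10: (9.293,8.293) -> (2.222,1.222) [heading=225, draw]
    FD 3: (2.222,1.222) -> (0.101,-0.899) [heading=225, draw]
    -- iteration 2/3 --
    FD 10: (0.101,-0.899) -> (-6.971,-7.971) [heading=225, draw]
    FD 3: (-6.971,-7.971) -> (-9.092,-10.092) [heading=225, draw]
    -- iteration 3/3 --
    FD 10: (-9.092,-10.092) -> (-16.163,-17.163) [heading=225, draw]
    FD 3: (-16.163,-17.163) -> (-18.284,-19.284) [heading=225, draw]
  ]
  -- iteration 2/4 --
  PD: pen down
  FD 7: (-18.284,-19.284) -> (-23.234,-24.234) [heading=225, draw]
  BK 6: (-23.234,-24.234) -> (-18.991,-19.991) [heading=225, draw]
  REPEAT 3 [
    -- iteration 1/3 --
    FD 10: (-18.991,-19.991) -> (-26.062,-27.062) [heading=225, draw]
    FD 3: (-26.062,-27.062) -> (-28.184,-29.184) [heading=225, draw]
    -- iteration 2/3 --
    FD 10: (-28.184,-29.184) -> (-35.255,-36.255) [heading=225, draw]
    FD 3: (-35.255,-36.255) -> (-37.376,-38.376) [heading=225, draw]
    -- iteration 3/3 --
    FD 10: (-37.376,-38.376) -> (-44.447,-45.447) [heading=225, draw]
    FD 3: (-44.447,-45.447) -> (-46.569,-47.569) [heading=225, draw]
  ]
  -- iteration 3/4 --
  PD: pen down
  FD 7: (-46.569,-47.569) -> (-51.518,-52.518) [heading=225, draw]
  BK 6: (-51.518,-52.518) -> (-47.276,-48.276) [heading=225, draw]
  REPEAT 3 [
    -- iteration 1/3 --
    FD 10: (-47.276,-48.276) -> (-54.347,-55.347) [heading=225, draw]
    FD 3: (-54.347,-55.347) -> (-56.468,-57.468) [heading=225, draw]
    -- iteration 2/3 --
    FD 10: (-56.468,-57.468) -> (-63.539,-64.539) [heading=225, draw]
    FD 3: (-63.539,-64.539) -> (-65.66,-66.66) [heading=225, draw]
    -- iteration 3/3 --
    FD 10: (-65.66,-66.66) -> (-72.731,-73.731) [heading=225, draw]
    FD 3: (-72.731,-73.731) -> (-74.853,-75.853) [heading=225, draw]
  ]
  -- iteration 4/4 --
  PD: pen down
  FD 7: (-74.853,-75.853) -> (-79.803,-80.803) [heading=225, draw]
  BK 6: (-79.803,-80.803) -> (-75.56,-76.56) [heading=225, draw]
  REPEAT 3 [
    -- iteration 1/3 --
    FD 10: (-75.56,-76.56) -> (-82.631,-83.631) [heading=225, draw]
    FD 3: (-82.631,-83.631) -> (-84.752,-85.752) [heading=225, draw]
    -- iteration 2/3 --
    FD 10: (-84.752,-85.752) -> (-91.823,-92.823) [heading=225, draw]
    FD 3: (-91.823,-92.823) -> (-93.945,-94.945) [heading=225, draw]
    -- iteration 3/3 --
    FD 10: (-93.945,-94.945) -> (-101.016,-102.016) [heading=225, draw]
    FD 3: (-101.016,-102.016) -> (-103.137,-104.137) [heading=225, draw]
  ]
]
Final: pos=(-103.137,-104.137), heading=225, 32 segment(s) drawn

Answer: -103.137 -104.137 225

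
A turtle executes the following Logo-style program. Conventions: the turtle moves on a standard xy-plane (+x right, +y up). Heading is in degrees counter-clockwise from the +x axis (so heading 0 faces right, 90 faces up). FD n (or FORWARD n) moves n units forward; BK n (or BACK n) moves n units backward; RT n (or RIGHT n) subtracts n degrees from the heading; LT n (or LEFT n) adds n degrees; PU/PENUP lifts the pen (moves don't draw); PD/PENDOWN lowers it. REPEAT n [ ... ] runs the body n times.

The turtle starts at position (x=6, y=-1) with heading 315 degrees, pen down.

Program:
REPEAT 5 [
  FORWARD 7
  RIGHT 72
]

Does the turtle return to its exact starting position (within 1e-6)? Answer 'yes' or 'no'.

Executing turtle program step by step:
Start: pos=(6,-1), heading=315, pen down
REPEAT 5 [
  -- iteration 1/5 --
  FD 7: (6,-1) -> (10.95,-5.95) [heading=315, draw]
  RT 72: heading 315 -> 243
  -- iteration 2/5 --
  FD 7: (10.95,-5.95) -> (7.772,-12.187) [heading=243, draw]
  RT 72: heading 243 -> 171
  -- iteration 3/5 --
  FD 7: (7.772,-12.187) -> (0.858,-11.092) [heading=171, draw]
  RT 72: heading 171 -> 99
  -- iteration 4/5 --
  FD 7: (0.858,-11.092) -> (-0.237,-4.178) [heading=99, draw]
  RT 72: heading 99 -> 27
  -- iteration 5/5 --
  FD 7: (-0.237,-4.178) -> (6,-1) [heading=27, draw]
  RT 72: heading 27 -> 315
]
Final: pos=(6,-1), heading=315, 5 segment(s) drawn

Start position: (6, -1)
Final position: (6, -1)
Distance = 0; < 1e-6 -> CLOSED

Answer: yes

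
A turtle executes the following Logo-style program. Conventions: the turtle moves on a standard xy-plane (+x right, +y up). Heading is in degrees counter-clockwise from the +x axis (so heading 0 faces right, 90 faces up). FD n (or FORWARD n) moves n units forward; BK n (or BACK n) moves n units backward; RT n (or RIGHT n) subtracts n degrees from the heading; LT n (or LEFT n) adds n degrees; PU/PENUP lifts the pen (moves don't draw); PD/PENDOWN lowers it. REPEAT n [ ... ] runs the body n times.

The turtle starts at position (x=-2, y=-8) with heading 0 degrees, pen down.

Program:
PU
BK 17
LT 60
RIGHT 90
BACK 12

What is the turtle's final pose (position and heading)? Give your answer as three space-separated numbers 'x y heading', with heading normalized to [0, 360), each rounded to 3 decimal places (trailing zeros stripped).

Answer: -29.392 -2 330

Derivation:
Executing turtle program step by step:
Start: pos=(-2,-8), heading=0, pen down
PU: pen up
BK 17: (-2,-8) -> (-19,-8) [heading=0, move]
LT 60: heading 0 -> 60
RT 90: heading 60 -> 330
BK 12: (-19,-8) -> (-29.392,-2) [heading=330, move]
Final: pos=(-29.392,-2), heading=330, 0 segment(s) drawn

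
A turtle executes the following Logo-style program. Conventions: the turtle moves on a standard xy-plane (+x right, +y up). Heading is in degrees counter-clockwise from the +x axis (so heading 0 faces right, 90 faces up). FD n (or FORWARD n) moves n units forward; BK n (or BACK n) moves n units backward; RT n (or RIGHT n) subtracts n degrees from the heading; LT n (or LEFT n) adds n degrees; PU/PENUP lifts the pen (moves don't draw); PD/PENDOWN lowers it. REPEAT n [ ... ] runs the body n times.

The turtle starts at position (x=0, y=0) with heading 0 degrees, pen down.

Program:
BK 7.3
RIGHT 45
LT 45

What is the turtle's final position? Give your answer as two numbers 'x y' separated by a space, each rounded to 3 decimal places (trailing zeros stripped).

Answer: -7.3 0

Derivation:
Executing turtle program step by step:
Start: pos=(0,0), heading=0, pen down
BK 7.3: (0,0) -> (-7.3,0) [heading=0, draw]
RT 45: heading 0 -> 315
LT 45: heading 315 -> 0
Final: pos=(-7.3,0), heading=0, 1 segment(s) drawn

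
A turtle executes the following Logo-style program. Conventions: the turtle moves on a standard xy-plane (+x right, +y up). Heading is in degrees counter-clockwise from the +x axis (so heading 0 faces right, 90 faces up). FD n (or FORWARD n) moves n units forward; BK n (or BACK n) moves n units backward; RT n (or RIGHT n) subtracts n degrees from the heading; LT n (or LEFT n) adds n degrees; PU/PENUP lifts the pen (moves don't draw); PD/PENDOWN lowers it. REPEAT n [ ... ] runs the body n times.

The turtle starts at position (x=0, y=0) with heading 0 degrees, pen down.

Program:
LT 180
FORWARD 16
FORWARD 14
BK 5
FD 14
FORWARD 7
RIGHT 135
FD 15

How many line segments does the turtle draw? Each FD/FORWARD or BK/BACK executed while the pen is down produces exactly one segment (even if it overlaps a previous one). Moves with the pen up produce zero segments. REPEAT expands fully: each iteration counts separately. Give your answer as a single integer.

Answer: 6

Derivation:
Executing turtle program step by step:
Start: pos=(0,0), heading=0, pen down
LT 180: heading 0 -> 180
FD 16: (0,0) -> (-16,0) [heading=180, draw]
FD 14: (-16,0) -> (-30,0) [heading=180, draw]
BK 5: (-30,0) -> (-25,0) [heading=180, draw]
FD 14: (-25,0) -> (-39,0) [heading=180, draw]
FD 7: (-39,0) -> (-46,0) [heading=180, draw]
RT 135: heading 180 -> 45
FD 15: (-46,0) -> (-35.393,10.607) [heading=45, draw]
Final: pos=(-35.393,10.607), heading=45, 6 segment(s) drawn
Segments drawn: 6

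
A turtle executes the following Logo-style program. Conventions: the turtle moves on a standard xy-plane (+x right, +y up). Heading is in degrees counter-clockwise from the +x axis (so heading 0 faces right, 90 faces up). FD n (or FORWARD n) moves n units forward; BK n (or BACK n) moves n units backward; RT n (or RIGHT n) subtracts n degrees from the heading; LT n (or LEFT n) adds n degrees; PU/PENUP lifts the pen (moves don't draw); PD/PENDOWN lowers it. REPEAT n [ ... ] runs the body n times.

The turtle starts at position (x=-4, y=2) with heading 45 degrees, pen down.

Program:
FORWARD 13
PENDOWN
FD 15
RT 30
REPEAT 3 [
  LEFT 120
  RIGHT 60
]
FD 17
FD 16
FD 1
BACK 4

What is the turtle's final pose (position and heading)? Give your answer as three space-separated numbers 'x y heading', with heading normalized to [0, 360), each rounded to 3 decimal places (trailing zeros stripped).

Executing turtle program step by step:
Start: pos=(-4,2), heading=45, pen down
FD 13: (-4,2) -> (5.192,11.192) [heading=45, draw]
PD: pen down
FD 15: (5.192,11.192) -> (15.799,21.799) [heading=45, draw]
RT 30: heading 45 -> 15
REPEAT 3 [
  -- iteration 1/3 --
  LT 120: heading 15 -> 135
  RT 60: heading 135 -> 75
  -- iteration 2/3 --
  LT 120: heading 75 -> 195
  RT 60: heading 195 -> 135
  -- iteration 3/3 --
  LT 120: heading 135 -> 255
  RT 60: heading 255 -> 195
]
FD 17: (15.799,21.799) -> (-0.622,17.399) [heading=195, draw]
FD 16: (-0.622,17.399) -> (-16.077,13.258) [heading=195, draw]
FD 1: (-16.077,13.258) -> (-17.042,12.999) [heading=195, draw]
BK 4: (-17.042,12.999) -> (-13.179,14.034) [heading=195, draw]
Final: pos=(-13.179,14.034), heading=195, 6 segment(s) drawn

Answer: -13.179 14.034 195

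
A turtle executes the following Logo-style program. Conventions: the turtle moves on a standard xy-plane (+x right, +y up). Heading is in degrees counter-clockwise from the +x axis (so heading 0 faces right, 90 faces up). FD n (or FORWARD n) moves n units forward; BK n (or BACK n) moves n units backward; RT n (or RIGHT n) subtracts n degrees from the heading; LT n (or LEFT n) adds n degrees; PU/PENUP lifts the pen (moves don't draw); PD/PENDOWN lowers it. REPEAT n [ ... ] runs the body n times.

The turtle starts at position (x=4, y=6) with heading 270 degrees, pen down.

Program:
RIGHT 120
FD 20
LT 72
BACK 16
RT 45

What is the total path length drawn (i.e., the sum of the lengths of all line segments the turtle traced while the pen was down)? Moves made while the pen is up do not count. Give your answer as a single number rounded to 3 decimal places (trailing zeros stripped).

Executing turtle program step by step:
Start: pos=(4,6), heading=270, pen down
RT 120: heading 270 -> 150
FD 20: (4,6) -> (-13.321,16) [heading=150, draw]
LT 72: heading 150 -> 222
BK 16: (-13.321,16) -> (-1.43,26.706) [heading=222, draw]
RT 45: heading 222 -> 177
Final: pos=(-1.43,26.706), heading=177, 2 segment(s) drawn

Segment lengths:
  seg 1: (4,6) -> (-13.321,16), length = 20
  seg 2: (-13.321,16) -> (-1.43,26.706), length = 16
Total = 36

Answer: 36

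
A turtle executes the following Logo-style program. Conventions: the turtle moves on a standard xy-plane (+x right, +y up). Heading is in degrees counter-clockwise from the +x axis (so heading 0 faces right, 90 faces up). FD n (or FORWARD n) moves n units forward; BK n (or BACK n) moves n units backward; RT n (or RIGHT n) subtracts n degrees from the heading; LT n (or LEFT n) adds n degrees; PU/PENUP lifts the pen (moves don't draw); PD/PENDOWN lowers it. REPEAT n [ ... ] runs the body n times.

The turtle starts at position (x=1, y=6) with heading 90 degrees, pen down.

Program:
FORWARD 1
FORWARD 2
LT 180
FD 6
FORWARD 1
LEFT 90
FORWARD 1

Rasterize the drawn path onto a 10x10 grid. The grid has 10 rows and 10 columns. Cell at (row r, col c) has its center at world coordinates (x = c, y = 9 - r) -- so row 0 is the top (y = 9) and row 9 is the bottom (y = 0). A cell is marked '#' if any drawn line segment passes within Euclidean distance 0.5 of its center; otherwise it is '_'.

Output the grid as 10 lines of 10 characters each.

Answer: _#________
_#________
_#________
_#________
_#________
_#________
_#________
_##_______
__________
__________

Derivation:
Segment 0: (1,6) -> (1,7)
Segment 1: (1,7) -> (1,9)
Segment 2: (1,9) -> (1,3)
Segment 3: (1,3) -> (1,2)
Segment 4: (1,2) -> (2,2)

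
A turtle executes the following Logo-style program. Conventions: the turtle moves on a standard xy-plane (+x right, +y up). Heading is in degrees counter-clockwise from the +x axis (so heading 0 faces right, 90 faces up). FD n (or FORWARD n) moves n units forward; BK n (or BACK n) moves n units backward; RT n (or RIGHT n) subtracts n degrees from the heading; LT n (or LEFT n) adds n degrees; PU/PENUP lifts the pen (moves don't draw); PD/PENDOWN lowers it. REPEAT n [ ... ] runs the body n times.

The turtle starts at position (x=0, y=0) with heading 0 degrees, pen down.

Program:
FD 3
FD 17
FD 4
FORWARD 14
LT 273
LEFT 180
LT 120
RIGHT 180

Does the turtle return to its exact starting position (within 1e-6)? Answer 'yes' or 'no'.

Answer: no

Derivation:
Executing turtle program step by step:
Start: pos=(0,0), heading=0, pen down
FD 3: (0,0) -> (3,0) [heading=0, draw]
FD 17: (3,0) -> (20,0) [heading=0, draw]
FD 4: (20,0) -> (24,0) [heading=0, draw]
FD 14: (24,0) -> (38,0) [heading=0, draw]
LT 273: heading 0 -> 273
LT 180: heading 273 -> 93
LT 120: heading 93 -> 213
RT 180: heading 213 -> 33
Final: pos=(38,0), heading=33, 4 segment(s) drawn

Start position: (0, 0)
Final position: (38, 0)
Distance = 38; >= 1e-6 -> NOT closed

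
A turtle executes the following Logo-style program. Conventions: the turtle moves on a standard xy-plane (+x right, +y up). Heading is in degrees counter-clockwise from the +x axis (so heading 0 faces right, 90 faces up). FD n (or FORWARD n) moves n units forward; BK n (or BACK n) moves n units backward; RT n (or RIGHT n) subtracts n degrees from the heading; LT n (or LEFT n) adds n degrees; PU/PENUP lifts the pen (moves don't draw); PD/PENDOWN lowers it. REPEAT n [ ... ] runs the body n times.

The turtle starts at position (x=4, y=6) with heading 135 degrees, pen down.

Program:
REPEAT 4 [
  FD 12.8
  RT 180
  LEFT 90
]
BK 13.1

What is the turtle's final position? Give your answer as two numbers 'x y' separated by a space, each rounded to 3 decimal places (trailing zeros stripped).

Answer: 13.263 -3.263

Derivation:
Executing turtle program step by step:
Start: pos=(4,6), heading=135, pen down
REPEAT 4 [
  -- iteration 1/4 --
  FD 12.8: (4,6) -> (-5.051,15.051) [heading=135, draw]
  RT 180: heading 135 -> 315
  LT 90: heading 315 -> 45
  -- iteration 2/4 --
  FD 12.8: (-5.051,15.051) -> (4,24.102) [heading=45, draw]
  RT 180: heading 45 -> 225
  LT 90: heading 225 -> 315
  -- iteration 3/4 --
  FD 12.8: (4,24.102) -> (13.051,15.051) [heading=315, draw]
  RT 180: heading 315 -> 135
  LT 90: heading 135 -> 225
  -- iteration 4/4 --
  FD 12.8: (13.051,15.051) -> (4,6) [heading=225, draw]
  RT 180: heading 225 -> 45
  LT 90: heading 45 -> 135
]
BK 13.1: (4,6) -> (13.263,-3.263) [heading=135, draw]
Final: pos=(13.263,-3.263), heading=135, 5 segment(s) drawn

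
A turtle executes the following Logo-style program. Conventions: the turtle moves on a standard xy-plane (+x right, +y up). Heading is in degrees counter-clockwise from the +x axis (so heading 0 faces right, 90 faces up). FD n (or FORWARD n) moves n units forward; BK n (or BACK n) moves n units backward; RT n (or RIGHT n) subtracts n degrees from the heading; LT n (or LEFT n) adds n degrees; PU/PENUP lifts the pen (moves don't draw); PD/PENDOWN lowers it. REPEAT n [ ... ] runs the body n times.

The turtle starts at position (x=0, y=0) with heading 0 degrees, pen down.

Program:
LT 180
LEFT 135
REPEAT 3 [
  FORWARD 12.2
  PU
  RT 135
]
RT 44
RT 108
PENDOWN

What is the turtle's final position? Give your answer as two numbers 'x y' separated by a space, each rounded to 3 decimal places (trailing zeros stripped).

Executing turtle program step by step:
Start: pos=(0,0), heading=0, pen down
LT 180: heading 0 -> 180
LT 135: heading 180 -> 315
REPEAT 3 [
  -- iteration 1/3 --
  FD 12.2: (0,0) -> (8.627,-8.627) [heading=315, draw]
  PU: pen up
  RT 135: heading 315 -> 180
  -- iteration 2/3 --
  FD 12.2: (8.627,-8.627) -> (-3.573,-8.627) [heading=180, move]
  PU: pen up
  RT 135: heading 180 -> 45
  -- iteration 3/3 --
  FD 12.2: (-3.573,-8.627) -> (5.053,0) [heading=45, move]
  PU: pen up
  RT 135: heading 45 -> 270
]
RT 44: heading 270 -> 226
RT 108: heading 226 -> 118
PD: pen down
Final: pos=(5.053,0), heading=118, 1 segment(s) drawn

Answer: 5.053 0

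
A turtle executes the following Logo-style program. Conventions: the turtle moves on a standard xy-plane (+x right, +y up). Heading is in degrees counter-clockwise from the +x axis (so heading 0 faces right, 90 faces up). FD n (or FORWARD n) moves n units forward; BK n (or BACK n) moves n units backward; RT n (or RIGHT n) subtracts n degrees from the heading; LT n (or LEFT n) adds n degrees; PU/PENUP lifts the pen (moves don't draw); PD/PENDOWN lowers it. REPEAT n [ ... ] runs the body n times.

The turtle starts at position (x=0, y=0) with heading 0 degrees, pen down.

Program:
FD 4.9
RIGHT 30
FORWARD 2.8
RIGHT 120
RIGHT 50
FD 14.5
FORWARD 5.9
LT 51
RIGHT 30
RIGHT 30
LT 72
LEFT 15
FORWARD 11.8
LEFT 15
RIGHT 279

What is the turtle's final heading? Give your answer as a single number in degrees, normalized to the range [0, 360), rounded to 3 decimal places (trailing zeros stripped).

Executing turtle program step by step:
Start: pos=(0,0), heading=0, pen down
FD 4.9: (0,0) -> (4.9,0) [heading=0, draw]
RT 30: heading 0 -> 330
FD 2.8: (4.9,0) -> (7.325,-1.4) [heading=330, draw]
RT 120: heading 330 -> 210
RT 50: heading 210 -> 160
FD 14.5: (7.325,-1.4) -> (-6.301,3.559) [heading=160, draw]
FD 5.9: (-6.301,3.559) -> (-11.845,5.577) [heading=160, draw]
LT 51: heading 160 -> 211
RT 30: heading 211 -> 181
RT 30: heading 181 -> 151
LT 72: heading 151 -> 223
LT 15: heading 223 -> 238
FD 11.8: (-11.845,5.577) -> (-18.098,-4.43) [heading=238, draw]
LT 15: heading 238 -> 253
RT 279: heading 253 -> 334
Final: pos=(-18.098,-4.43), heading=334, 5 segment(s) drawn

Answer: 334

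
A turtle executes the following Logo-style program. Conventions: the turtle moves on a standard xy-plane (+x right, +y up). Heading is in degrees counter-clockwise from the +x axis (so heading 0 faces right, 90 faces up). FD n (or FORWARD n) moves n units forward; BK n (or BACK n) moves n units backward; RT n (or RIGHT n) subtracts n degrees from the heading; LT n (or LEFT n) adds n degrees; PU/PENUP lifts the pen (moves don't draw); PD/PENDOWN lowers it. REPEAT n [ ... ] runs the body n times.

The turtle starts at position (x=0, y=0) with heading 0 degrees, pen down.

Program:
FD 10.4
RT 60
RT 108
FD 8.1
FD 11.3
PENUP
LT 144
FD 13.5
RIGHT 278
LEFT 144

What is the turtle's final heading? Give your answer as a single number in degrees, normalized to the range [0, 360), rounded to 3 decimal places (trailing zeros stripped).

Answer: 202

Derivation:
Executing turtle program step by step:
Start: pos=(0,0), heading=0, pen down
FD 10.4: (0,0) -> (10.4,0) [heading=0, draw]
RT 60: heading 0 -> 300
RT 108: heading 300 -> 192
FD 8.1: (10.4,0) -> (2.477,-1.684) [heading=192, draw]
FD 11.3: (2.477,-1.684) -> (-8.576,-4.033) [heading=192, draw]
PU: pen up
LT 144: heading 192 -> 336
FD 13.5: (-8.576,-4.033) -> (3.757,-9.524) [heading=336, move]
RT 278: heading 336 -> 58
LT 144: heading 58 -> 202
Final: pos=(3.757,-9.524), heading=202, 3 segment(s) drawn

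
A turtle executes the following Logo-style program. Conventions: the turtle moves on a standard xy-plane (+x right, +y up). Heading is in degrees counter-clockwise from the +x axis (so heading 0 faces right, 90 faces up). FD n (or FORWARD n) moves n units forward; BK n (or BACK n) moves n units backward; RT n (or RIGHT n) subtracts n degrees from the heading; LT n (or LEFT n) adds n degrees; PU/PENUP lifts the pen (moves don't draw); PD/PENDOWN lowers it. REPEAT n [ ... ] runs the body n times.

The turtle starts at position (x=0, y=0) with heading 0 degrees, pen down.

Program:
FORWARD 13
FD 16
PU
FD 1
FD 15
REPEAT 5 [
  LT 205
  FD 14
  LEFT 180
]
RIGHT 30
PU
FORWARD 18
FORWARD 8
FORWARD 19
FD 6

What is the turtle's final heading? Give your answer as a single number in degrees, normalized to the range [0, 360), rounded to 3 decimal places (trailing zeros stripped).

Answer: 95

Derivation:
Executing turtle program step by step:
Start: pos=(0,0), heading=0, pen down
FD 13: (0,0) -> (13,0) [heading=0, draw]
FD 16: (13,0) -> (29,0) [heading=0, draw]
PU: pen up
FD 1: (29,0) -> (30,0) [heading=0, move]
FD 15: (30,0) -> (45,0) [heading=0, move]
REPEAT 5 [
  -- iteration 1/5 --
  LT 205: heading 0 -> 205
  FD 14: (45,0) -> (32.312,-5.917) [heading=205, move]
  LT 180: heading 205 -> 25
  -- iteration 2/5 --
  LT 205: heading 25 -> 230
  FD 14: (32.312,-5.917) -> (23.313,-16.641) [heading=230, move]
  LT 180: heading 230 -> 50
  -- iteration 3/5 --
  LT 205: heading 50 -> 255
  FD 14: (23.313,-16.641) -> (19.689,-30.164) [heading=255, move]
  LT 180: heading 255 -> 75
  -- iteration 4/5 --
  LT 205: heading 75 -> 280
  FD 14: (19.689,-30.164) -> (22.12,-43.952) [heading=280, move]
  LT 180: heading 280 -> 100
  -- iteration 5/5 --
  LT 205: heading 100 -> 305
  FD 14: (22.12,-43.952) -> (30.15,-55.42) [heading=305, move]
  LT 180: heading 305 -> 125
]
RT 30: heading 125 -> 95
PU: pen up
FD 18: (30.15,-55.42) -> (28.582,-37.488) [heading=95, move]
FD 8: (28.582,-37.488) -> (27.884,-29.519) [heading=95, move]
FD 19: (27.884,-29.519) -> (26.228,-10.591) [heading=95, move]
FD 6: (26.228,-10.591) -> (25.705,-4.614) [heading=95, move]
Final: pos=(25.705,-4.614), heading=95, 2 segment(s) drawn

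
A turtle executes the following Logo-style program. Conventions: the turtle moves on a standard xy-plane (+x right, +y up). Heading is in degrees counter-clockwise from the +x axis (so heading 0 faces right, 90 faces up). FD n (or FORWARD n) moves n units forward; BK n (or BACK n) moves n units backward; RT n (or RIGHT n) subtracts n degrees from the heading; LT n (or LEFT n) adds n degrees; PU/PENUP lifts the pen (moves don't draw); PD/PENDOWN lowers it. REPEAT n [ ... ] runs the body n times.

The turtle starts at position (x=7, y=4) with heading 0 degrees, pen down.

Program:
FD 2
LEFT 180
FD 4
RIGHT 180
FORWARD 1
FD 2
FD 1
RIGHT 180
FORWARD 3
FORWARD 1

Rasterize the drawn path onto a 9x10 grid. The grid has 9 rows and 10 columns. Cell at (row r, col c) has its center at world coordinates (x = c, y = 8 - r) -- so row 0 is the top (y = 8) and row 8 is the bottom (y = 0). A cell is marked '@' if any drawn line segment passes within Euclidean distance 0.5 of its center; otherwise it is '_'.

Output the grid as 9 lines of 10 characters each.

Answer: __________
__________
__________
__________
_____@@@@@
__________
__________
__________
__________

Derivation:
Segment 0: (7,4) -> (9,4)
Segment 1: (9,4) -> (5,4)
Segment 2: (5,4) -> (6,4)
Segment 3: (6,4) -> (8,4)
Segment 4: (8,4) -> (9,4)
Segment 5: (9,4) -> (6,4)
Segment 6: (6,4) -> (5,4)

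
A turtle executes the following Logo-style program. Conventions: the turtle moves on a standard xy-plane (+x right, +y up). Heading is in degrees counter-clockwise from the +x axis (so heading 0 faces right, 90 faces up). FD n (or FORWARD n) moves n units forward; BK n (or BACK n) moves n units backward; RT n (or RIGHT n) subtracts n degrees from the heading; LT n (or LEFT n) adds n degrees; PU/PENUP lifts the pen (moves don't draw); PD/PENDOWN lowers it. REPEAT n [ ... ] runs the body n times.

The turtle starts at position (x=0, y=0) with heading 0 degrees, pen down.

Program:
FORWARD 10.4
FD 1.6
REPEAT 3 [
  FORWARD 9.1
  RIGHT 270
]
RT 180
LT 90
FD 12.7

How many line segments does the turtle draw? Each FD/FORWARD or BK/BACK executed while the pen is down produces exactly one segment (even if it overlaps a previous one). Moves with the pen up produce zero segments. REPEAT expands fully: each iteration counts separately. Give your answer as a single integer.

Executing turtle program step by step:
Start: pos=(0,0), heading=0, pen down
FD 10.4: (0,0) -> (10.4,0) [heading=0, draw]
FD 1.6: (10.4,0) -> (12,0) [heading=0, draw]
REPEAT 3 [
  -- iteration 1/3 --
  FD 9.1: (12,0) -> (21.1,0) [heading=0, draw]
  RT 270: heading 0 -> 90
  -- iteration 2/3 --
  FD 9.1: (21.1,0) -> (21.1,9.1) [heading=90, draw]
  RT 270: heading 90 -> 180
  -- iteration 3/3 --
  FD 9.1: (21.1,9.1) -> (12,9.1) [heading=180, draw]
  RT 270: heading 180 -> 270
]
RT 180: heading 270 -> 90
LT 90: heading 90 -> 180
FD 12.7: (12,9.1) -> (-0.7,9.1) [heading=180, draw]
Final: pos=(-0.7,9.1), heading=180, 6 segment(s) drawn
Segments drawn: 6

Answer: 6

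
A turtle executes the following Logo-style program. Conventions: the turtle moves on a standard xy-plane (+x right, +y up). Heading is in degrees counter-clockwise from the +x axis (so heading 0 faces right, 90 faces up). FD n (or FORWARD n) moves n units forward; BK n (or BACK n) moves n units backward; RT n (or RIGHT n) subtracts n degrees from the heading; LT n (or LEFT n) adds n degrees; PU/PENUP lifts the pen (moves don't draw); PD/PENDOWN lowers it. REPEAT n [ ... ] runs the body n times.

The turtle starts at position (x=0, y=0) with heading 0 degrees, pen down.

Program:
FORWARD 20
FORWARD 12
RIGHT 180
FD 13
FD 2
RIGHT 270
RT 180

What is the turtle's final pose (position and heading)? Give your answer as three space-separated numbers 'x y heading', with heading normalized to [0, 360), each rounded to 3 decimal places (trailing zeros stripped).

Answer: 17 0 90

Derivation:
Executing turtle program step by step:
Start: pos=(0,0), heading=0, pen down
FD 20: (0,0) -> (20,0) [heading=0, draw]
FD 12: (20,0) -> (32,0) [heading=0, draw]
RT 180: heading 0 -> 180
FD 13: (32,0) -> (19,0) [heading=180, draw]
FD 2: (19,0) -> (17,0) [heading=180, draw]
RT 270: heading 180 -> 270
RT 180: heading 270 -> 90
Final: pos=(17,0), heading=90, 4 segment(s) drawn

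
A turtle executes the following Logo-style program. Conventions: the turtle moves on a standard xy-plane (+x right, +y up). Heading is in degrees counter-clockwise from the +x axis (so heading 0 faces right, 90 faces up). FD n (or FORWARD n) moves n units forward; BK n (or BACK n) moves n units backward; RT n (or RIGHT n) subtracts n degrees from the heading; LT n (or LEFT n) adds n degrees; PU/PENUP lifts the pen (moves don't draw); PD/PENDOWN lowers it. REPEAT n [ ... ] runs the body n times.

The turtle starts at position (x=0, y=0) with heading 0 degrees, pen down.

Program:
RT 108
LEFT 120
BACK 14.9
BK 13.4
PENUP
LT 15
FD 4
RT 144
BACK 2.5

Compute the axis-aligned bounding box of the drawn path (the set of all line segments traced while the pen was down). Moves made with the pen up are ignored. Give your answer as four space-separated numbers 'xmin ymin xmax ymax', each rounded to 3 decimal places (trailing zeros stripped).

Answer: -27.682 -5.884 0 0

Derivation:
Executing turtle program step by step:
Start: pos=(0,0), heading=0, pen down
RT 108: heading 0 -> 252
LT 120: heading 252 -> 12
BK 14.9: (0,0) -> (-14.574,-3.098) [heading=12, draw]
BK 13.4: (-14.574,-3.098) -> (-27.682,-5.884) [heading=12, draw]
PU: pen up
LT 15: heading 12 -> 27
FD 4: (-27.682,-5.884) -> (-24.118,-4.068) [heading=27, move]
RT 144: heading 27 -> 243
BK 2.5: (-24.118,-4.068) -> (-22.983,-1.84) [heading=243, move]
Final: pos=(-22.983,-1.84), heading=243, 2 segment(s) drawn

Segment endpoints: x in {-27.682, -14.574, 0}, y in {-5.884, -3.098, 0}
xmin=-27.682, ymin=-5.884, xmax=0, ymax=0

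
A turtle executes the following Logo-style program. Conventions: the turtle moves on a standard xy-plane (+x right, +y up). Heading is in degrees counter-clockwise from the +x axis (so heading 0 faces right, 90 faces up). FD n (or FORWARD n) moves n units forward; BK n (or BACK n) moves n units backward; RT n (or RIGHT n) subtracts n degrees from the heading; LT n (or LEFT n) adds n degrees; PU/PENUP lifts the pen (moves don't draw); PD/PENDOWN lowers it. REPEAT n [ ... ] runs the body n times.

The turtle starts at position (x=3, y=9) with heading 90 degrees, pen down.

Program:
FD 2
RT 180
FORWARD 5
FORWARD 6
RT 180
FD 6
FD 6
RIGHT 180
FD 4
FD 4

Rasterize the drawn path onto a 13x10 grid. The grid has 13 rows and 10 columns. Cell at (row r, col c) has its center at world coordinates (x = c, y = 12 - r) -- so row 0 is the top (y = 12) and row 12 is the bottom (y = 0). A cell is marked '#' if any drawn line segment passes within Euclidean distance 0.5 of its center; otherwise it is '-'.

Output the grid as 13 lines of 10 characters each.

Answer: ---#------
---#------
---#------
---#------
---#------
---#------
---#------
---#------
---#------
---#------
---#------
---#------
---#------

Derivation:
Segment 0: (3,9) -> (3,11)
Segment 1: (3,11) -> (3,6)
Segment 2: (3,6) -> (3,0)
Segment 3: (3,0) -> (3,6)
Segment 4: (3,6) -> (3,12)
Segment 5: (3,12) -> (3,8)
Segment 6: (3,8) -> (3,4)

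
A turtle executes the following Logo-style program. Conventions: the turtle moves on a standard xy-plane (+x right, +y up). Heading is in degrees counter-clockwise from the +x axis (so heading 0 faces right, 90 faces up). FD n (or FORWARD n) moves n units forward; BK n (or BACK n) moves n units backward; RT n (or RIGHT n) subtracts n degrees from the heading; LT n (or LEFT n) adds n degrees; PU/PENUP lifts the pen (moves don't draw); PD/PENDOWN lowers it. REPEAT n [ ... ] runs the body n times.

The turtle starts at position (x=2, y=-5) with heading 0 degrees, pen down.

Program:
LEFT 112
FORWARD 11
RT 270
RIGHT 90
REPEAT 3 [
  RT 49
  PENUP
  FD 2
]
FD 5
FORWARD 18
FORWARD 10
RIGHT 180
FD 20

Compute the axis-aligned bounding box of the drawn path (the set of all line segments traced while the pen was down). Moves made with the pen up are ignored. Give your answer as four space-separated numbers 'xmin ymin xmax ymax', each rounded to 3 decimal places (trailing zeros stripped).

Executing turtle program step by step:
Start: pos=(2,-5), heading=0, pen down
LT 112: heading 0 -> 112
FD 11: (2,-5) -> (-2.121,5.199) [heading=112, draw]
RT 270: heading 112 -> 202
RT 90: heading 202 -> 112
REPEAT 3 [
  -- iteration 1/3 --
  RT 49: heading 112 -> 63
  PU: pen up
  FD 2: (-2.121,5.199) -> (-1.213,6.981) [heading=63, move]
  -- iteration 2/3 --
  RT 49: heading 63 -> 14
  PU: pen up
  FD 2: (-1.213,6.981) -> (0.728,7.465) [heading=14, move]
  -- iteration 3/3 --
  RT 49: heading 14 -> 325
  PU: pen up
  FD 2: (0.728,7.465) -> (2.366,6.318) [heading=325, move]
]
FD 5: (2.366,6.318) -> (6.462,3.45) [heading=325, move]
FD 18: (6.462,3.45) -> (21.207,-6.875) [heading=325, move]
FD 10: (21.207,-6.875) -> (29.398,-12.61) [heading=325, move]
RT 180: heading 325 -> 145
FD 20: (29.398,-12.61) -> (13.015,-1.139) [heading=145, move]
Final: pos=(13.015,-1.139), heading=145, 1 segment(s) drawn

Segment endpoints: x in {-2.121, 2}, y in {-5, 5.199}
xmin=-2.121, ymin=-5, xmax=2, ymax=5.199

Answer: -2.121 -5 2 5.199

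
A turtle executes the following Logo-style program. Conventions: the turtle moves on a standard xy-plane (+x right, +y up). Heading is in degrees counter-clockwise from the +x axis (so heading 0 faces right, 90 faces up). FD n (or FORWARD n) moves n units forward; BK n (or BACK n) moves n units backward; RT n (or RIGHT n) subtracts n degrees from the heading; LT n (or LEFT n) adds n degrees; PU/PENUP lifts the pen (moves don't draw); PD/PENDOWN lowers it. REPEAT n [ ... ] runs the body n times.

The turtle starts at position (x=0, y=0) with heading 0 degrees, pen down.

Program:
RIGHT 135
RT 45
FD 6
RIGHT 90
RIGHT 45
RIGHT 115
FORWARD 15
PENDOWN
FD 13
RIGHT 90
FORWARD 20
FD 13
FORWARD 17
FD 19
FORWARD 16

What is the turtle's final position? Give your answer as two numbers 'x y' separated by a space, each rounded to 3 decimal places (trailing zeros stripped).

Executing turtle program step by step:
Start: pos=(0,0), heading=0, pen down
RT 135: heading 0 -> 225
RT 45: heading 225 -> 180
FD 6: (0,0) -> (-6,0) [heading=180, draw]
RT 90: heading 180 -> 90
RT 45: heading 90 -> 45
RT 115: heading 45 -> 290
FD 15: (-6,0) -> (-0.87,-14.095) [heading=290, draw]
PD: pen down
FD 13: (-0.87,-14.095) -> (3.577,-26.311) [heading=290, draw]
RT 90: heading 290 -> 200
FD 20: (3.577,-26.311) -> (-15.217,-33.152) [heading=200, draw]
FD 13: (-15.217,-33.152) -> (-27.433,-37.598) [heading=200, draw]
FD 17: (-27.433,-37.598) -> (-43.408,-43.412) [heading=200, draw]
FD 19: (-43.408,-43.412) -> (-61.262,-49.911) [heading=200, draw]
FD 16: (-61.262,-49.911) -> (-76.297,-55.383) [heading=200, draw]
Final: pos=(-76.297,-55.383), heading=200, 8 segment(s) drawn

Answer: -76.297 -55.383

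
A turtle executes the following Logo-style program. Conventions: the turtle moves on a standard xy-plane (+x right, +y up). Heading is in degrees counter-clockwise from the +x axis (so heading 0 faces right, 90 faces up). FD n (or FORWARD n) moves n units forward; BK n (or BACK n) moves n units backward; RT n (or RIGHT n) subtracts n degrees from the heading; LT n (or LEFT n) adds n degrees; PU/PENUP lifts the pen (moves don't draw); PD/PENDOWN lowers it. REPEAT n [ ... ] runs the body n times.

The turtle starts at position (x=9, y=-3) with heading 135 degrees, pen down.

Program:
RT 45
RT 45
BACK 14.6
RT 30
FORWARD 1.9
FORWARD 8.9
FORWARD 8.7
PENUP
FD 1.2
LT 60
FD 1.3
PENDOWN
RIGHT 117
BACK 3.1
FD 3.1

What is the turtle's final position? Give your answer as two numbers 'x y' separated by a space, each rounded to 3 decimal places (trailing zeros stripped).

Executing turtle program step by step:
Start: pos=(9,-3), heading=135, pen down
RT 45: heading 135 -> 90
RT 45: heading 90 -> 45
BK 14.6: (9,-3) -> (-1.324,-13.324) [heading=45, draw]
RT 30: heading 45 -> 15
FD 1.9: (-1.324,-13.324) -> (0.512,-12.832) [heading=15, draw]
FD 8.9: (0.512,-12.832) -> (9.108,-10.529) [heading=15, draw]
FD 8.7: (9.108,-10.529) -> (17.512,-8.277) [heading=15, draw]
PU: pen up
FD 1.2: (17.512,-8.277) -> (18.671,-7.966) [heading=15, move]
LT 60: heading 15 -> 75
FD 1.3: (18.671,-7.966) -> (19.007,-6.711) [heading=75, move]
PD: pen down
RT 117: heading 75 -> 318
BK 3.1: (19.007,-6.711) -> (16.704,-4.636) [heading=318, draw]
FD 3.1: (16.704,-4.636) -> (19.007,-6.711) [heading=318, draw]
Final: pos=(19.007,-6.711), heading=318, 6 segment(s) drawn

Answer: 19.007 -6.711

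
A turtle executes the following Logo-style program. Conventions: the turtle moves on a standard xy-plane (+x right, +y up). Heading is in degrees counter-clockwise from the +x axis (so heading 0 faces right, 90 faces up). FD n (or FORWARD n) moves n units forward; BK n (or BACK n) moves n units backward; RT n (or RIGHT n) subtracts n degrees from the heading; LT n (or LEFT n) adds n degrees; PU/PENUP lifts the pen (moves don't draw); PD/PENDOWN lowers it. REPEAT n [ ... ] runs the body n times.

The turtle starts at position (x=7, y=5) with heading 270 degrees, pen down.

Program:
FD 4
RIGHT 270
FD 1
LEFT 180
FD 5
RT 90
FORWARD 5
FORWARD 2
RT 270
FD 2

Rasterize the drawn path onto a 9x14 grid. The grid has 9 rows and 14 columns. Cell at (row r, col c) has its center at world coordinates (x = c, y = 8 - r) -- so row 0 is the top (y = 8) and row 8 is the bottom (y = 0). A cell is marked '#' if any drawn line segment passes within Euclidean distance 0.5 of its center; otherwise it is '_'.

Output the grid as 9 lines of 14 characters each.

Segment 0: (7,5) -> (7,1)
Segment 1: (7,1) -> (8,1)
Segment 2: (8,1) -> (3,1)
Segment 3: (3,1) -> (3,6)
Segment 4: (3,6) -> (3,8)
Segment 5: (3,8) -> (1,8)

Answer: _###__________
___#__________
___#__________
___#___#______
___#___#______
___#___#______
___#___#______
___######_____
______________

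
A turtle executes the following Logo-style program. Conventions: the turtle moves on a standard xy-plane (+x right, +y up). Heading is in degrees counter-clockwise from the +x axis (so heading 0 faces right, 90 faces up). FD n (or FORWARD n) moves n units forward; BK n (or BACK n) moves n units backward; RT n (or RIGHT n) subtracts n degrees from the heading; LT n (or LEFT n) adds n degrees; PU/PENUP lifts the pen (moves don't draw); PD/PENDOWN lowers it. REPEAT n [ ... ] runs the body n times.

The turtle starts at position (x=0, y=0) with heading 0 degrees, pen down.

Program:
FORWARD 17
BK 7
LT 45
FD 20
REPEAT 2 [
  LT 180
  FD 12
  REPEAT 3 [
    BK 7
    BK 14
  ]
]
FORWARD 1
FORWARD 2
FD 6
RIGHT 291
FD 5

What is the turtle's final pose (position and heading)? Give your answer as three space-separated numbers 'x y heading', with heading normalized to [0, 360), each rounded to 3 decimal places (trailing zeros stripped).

Answer: 28.472 25.074 114

Derivation:
Executing turtle program step by step:
Start: pos=(0,0), heading=0, pen down
FD 17: (0,0) -> (17,0) [heading=0, draw]
BK 7: (17,0) -> (10,0) [heading=0, draw]
LT 45: heading 0 -> 45
FD 20: (10,0) -> (24.142,14.142) [heading=45, draw]
REPEAT 2 [
  -- iteration 1/2 --
  LT 180: heading 45 -> 225
  FD 12: (24.142,14.142) -> (15.657,5.657) [heading=225, draw]
  REPEAT 3 [
    -- iteration 1/3 --
    BK 7: (15.657,5.657) -> (20.607,10.607) [heading=225, draw]
    BK 14: (20.607,10.607) -> (30.506,20.506) [heading=225, draw]
    -- iteration 2/3 --
    BK 7: (30.506,20.506) -> (35.456,25.456) [heading=225, draw]
    BK 14: (35.456,25.456) -> (45.355,35.355) [heading=225, draw]
    -- iteration 3/3 --
    BK 7: (45.355,35.355) -> (50.305,40.305) [heading=225, draw]
    BK 14: (50.305,40.305) -> (60.205,50.205) [heading=225, draw]
  ]
  -- iteration 2/2 --
  LT 180: heading 225 -> 45
  FD 12: (60.205,50.205) -> (68.69,58.69) [heading=45, draw]
  REPEAT 3 [
    -- iteration 1/3 --
    BK 7: (68.69,58.69) -> (63.74,53.74) [heading=45, draw]
    BK 14: (63.74,53.74) -> (53.841,43.841) [heading=45, draw]
    -- iteration 2/3 --
    BK 7: (53.841,43.841) -> (48.891,38.891) [heading=45, draw]
    BK 14: (48.891,38.891) -> (38.991,28.991) [heading=45, draw]
    -- iteration 3/3 --
    BK 7: (38.991,28.991) -> (34.042,24.042) [heading=45, draw]
    BK 14: (34.042,24.042) -> (24.142,14.142) [heading=45, draw]
  ]
]
FD 1: (24.142,14.142) -> (24.849,14.849) [heading=45, draw]
FD 2: (24.849,14.849) -> (26.263,16.263) [heading=45, draw]
FD 6: (26.263,16.263) -> (30.506,20.506) [heading=45, draw]
RT 291: heading 45 -> 114
FD 5: (30.506,20.506) -> (28.472,25.074) [heading=114, draw]
Final: pos=(28.472,25.074), heading=114, 21 segment(s) drawn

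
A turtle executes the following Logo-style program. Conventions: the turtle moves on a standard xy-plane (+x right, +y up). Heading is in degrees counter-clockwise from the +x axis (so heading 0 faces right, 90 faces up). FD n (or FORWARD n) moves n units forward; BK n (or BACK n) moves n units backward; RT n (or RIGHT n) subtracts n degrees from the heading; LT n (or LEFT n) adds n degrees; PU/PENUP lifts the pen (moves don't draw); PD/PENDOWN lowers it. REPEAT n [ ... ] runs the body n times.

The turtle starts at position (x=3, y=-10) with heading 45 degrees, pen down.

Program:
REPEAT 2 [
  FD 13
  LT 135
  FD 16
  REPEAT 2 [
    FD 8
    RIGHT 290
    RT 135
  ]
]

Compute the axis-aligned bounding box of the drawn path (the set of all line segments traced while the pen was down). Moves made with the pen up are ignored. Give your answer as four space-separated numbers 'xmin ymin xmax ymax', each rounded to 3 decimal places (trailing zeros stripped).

Answer: -34.741 -10 12.192 21.238

Derivation:
Executing turtle program step by step:
Start: pos=(3,-10), heading=45, pen down
REPEAT 2 [
  -- iteration 1/2 --
  FD 13: (3,-10) -> (12.192,-0.808) [heading=45, draw]
  LT 135: heading 45 -> 180
  FD 16: (12.192,-0.808) -> (-3.808,-0.808) [heading=180, draw]
  REPEAT 2 [
    -- iteration 1/2 --
    FD 8: (-3.808,-0.808) -> (-11.808,-0.808) [heading=180, draw]
    RT 290: heading 180 -> 250
    RT 135: heading 250 -> 115
    -- iteration 2/2 --
    FD 8: (-11.808,-0.808) -> (-15.189,6.443) [heading=115, draw]
    RT 290: heading 115 -> 185
    RT 135: heading 185 -> 50
  ]
  -- iteration 2/2 --
  FD 13: (-15.189,6.443) -> (-6.832,16.401) [heading=50, draw]
  LT 135: heading 50 -> 185
  FD 16: (-6.832,16.401) -> (-22.771,15.007) [heading=185, draw]
  REPEAT 2 [
    -- iteration 1/2 --
    FD 8: (-22.771,15.007) -> (-30.741,14.31) [heading=185, draw]
    RT 290: heading 185 -> 255
    RT 135: heading 255 -> 120
    -- iteration 2/2 --
    FD 8: (-30.741,14.31) -> (-34.741,21.238) [heading=120, draw]
    RT 290: heading 120 -> 190
    RT 135: heading 190 -> 55
  ]
]
Final: pos=(-34.741,21.238), heading=55, 8 segment(s) drawn

Segment endpoints: x in {-34.741, -30.741, -22.771, -15.189, -11.808, -6.832, -3.808, 3, 12.192}, y in {-10, -0.808, -0.808, -0.808, 6.443, 14.31, 15.007, 16.401, 21.238}
xmin=-34.741, ymin=-10, xmax=12.192, ymax=21.238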